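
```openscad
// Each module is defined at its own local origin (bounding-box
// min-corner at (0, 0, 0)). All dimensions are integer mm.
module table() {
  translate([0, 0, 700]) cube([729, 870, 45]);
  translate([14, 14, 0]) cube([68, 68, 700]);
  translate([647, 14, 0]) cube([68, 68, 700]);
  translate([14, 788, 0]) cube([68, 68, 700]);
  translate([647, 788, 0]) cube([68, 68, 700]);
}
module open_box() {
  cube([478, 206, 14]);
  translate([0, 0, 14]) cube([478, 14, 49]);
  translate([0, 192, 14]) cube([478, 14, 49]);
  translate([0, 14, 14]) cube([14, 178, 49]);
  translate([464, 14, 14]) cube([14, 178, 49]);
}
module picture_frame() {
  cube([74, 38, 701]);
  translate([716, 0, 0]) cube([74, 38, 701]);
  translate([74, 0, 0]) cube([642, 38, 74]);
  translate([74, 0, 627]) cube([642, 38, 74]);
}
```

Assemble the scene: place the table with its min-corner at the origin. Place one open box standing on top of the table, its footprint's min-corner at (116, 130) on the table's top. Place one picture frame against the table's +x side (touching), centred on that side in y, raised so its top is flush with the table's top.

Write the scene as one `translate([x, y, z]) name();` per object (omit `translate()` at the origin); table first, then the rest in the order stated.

table();
translate([116, 130, 745]) open_box();
translate([729, 416, 44]) picture_frame();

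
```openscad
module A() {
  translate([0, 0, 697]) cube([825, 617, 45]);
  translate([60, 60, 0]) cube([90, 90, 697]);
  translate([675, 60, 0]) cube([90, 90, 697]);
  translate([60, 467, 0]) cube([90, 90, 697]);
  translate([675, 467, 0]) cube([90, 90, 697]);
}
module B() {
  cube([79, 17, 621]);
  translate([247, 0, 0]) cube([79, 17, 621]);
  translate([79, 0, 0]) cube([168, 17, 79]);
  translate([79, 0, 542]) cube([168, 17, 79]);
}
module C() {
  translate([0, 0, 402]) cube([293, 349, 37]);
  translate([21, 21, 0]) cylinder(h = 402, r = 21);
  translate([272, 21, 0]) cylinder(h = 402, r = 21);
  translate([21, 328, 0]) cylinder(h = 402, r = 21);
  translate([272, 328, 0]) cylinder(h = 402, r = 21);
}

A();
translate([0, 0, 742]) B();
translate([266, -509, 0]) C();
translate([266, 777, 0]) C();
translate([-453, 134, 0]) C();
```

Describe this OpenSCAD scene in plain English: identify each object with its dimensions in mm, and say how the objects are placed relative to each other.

A is a rectangular dining table. The top is 825×617×45 mm with its upper surface at z = 742 mm. It stands on four 90×90 mm square legs, each inset 60 mm from the nearest pair of top edges, running from the floor to the underside of the top.

B is a rectangular picture frame lying in the x–z plane (depth along y). The opening is 168 mm wide (x) by 463 mm tall (z), surrounded by a border 79 mm wide on all four sides. The frame is 17 mm deep and is made of two full-height vertical stiles with two horizontal rails fitted between them.

C is a four-legged stool. The seat is 293×349 mm, 37 mm thick, top at z = 439 mm. It stands on four round legs, each 42 mm in diameter, from z = 0 to the seat underside, each leg's axis is inset half a diameter from the nearest pair of seat edges (so the leg's bounding box is flush with the corner).

The picture frame is on top of the table. Three stools sit around the table at the −y, +y, −x sides.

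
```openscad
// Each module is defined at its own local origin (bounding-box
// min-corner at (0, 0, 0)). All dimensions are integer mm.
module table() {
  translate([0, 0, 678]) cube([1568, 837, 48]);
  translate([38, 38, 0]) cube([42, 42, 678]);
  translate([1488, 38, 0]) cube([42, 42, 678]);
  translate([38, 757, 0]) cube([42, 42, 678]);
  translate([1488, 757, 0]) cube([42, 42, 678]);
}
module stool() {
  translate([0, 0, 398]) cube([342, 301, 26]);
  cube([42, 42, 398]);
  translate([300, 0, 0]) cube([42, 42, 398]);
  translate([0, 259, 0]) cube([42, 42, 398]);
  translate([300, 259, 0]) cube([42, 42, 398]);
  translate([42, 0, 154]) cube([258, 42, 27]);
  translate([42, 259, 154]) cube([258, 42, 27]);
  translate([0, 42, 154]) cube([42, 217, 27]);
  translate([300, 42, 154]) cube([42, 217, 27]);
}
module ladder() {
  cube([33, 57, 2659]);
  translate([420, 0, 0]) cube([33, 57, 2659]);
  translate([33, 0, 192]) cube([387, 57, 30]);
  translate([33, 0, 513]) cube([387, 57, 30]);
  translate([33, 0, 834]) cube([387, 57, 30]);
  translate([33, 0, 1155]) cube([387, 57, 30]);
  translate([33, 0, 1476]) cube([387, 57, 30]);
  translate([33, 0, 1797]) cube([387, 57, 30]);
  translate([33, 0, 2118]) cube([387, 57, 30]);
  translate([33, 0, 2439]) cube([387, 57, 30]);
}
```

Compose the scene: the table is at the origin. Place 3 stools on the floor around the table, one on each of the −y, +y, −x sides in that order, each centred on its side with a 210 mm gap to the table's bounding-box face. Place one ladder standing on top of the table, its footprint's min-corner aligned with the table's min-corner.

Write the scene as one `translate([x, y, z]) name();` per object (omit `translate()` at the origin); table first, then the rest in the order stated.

table();
translate([613, -511, 0]) stool();
translate([613, 1047, 0]) stool();
translate([-552, 268, 0]) stool();
translate([0, 0, 726]) ladder();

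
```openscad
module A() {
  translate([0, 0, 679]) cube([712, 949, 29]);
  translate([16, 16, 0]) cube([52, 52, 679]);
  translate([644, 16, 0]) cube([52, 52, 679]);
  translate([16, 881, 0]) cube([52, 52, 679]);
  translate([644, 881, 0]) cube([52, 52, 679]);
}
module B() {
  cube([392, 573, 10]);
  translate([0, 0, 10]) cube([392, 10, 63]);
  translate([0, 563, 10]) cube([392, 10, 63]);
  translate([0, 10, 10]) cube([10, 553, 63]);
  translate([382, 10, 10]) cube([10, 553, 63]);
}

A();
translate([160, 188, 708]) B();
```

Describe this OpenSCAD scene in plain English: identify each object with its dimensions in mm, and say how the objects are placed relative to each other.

A is a rectangular dining table. The top is 712×949×29 mm with its upper surface at z = 708 mm. It stands on four 52×52 mm square legs, each inset 16 mm from the nearest pair of top edges, running from the floor to the underside of the top.

B is an open storage box with external size 392×573×73 mm and wall thickness 10 mm (the base is also 10 mm thick). The base covers the whole footprint; the four walls stand on the base, with the y-facing walls full-width and the x-facing walls fitting between their inner faces.

The open box is on top of the table, centred.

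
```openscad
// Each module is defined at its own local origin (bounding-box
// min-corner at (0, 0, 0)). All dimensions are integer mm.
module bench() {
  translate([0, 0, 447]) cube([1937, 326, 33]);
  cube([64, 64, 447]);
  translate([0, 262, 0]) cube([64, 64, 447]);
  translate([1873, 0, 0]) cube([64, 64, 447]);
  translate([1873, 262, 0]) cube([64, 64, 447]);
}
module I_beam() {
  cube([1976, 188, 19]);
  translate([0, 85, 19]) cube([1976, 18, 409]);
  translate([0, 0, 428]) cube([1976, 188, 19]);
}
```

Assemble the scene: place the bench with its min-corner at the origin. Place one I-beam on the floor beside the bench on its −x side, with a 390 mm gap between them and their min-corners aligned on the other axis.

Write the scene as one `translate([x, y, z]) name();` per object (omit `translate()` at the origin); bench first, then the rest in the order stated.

bench();
translate([-2366, 0, 0]) I_beam();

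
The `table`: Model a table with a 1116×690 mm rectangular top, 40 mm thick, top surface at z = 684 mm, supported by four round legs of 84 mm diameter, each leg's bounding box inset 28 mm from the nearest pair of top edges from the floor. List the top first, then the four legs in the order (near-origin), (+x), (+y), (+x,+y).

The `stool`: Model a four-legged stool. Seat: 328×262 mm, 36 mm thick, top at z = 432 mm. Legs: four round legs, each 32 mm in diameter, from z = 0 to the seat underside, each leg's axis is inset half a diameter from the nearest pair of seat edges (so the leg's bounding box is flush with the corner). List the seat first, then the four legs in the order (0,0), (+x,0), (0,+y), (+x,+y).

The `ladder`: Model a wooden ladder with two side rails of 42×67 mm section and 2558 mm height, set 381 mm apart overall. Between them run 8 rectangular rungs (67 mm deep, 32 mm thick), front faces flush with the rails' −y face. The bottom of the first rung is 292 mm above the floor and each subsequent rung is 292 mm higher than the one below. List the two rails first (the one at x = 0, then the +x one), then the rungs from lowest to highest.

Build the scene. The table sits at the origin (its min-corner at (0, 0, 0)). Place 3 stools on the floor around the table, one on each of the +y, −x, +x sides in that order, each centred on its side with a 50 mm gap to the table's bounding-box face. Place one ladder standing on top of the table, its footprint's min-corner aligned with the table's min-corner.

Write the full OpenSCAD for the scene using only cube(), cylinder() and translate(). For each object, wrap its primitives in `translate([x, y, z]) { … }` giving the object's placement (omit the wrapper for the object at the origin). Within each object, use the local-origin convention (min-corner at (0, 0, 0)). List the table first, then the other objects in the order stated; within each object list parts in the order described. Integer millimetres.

translate([0, 0, 644]) cube([1116, 690, 40]);
translate([70, 70, 0]) cylinder(h = 644, r = 42);
translate([1046, 70, 0]) cylinder(h = 644, r = 42);
translate([70, 620, 0]) cylinder(h = 644, r = 42);
translate([1046, 620, 0]) cylinder(h = 644, r = 42);
translate([394, 740, 0]) {
  translate([0, 0, 396]) cube([328, 262, 36]);
  translate([16, 16, 0]) cylinder(h = 396, r = 16);
  translate([312, 16, 0]) cylinder(h = 396, r = 16);
  translate([16, 246, 0]) cylinder(h = 396, r = 16);
  translate([312, 246, 0]) cylinder(h = 396, r = 16);
}
translate([-378, 214, 0]) {
  translate([0, 0, 396]) cube([328, 262, 36]);
  translate([16, 16, 0]) cylinder(h = 396, r = 16);
  translate([312, 16, 0]) cylinder(h = 396, r = 16);
  translate([16, 246, 0]) cylinder(h = 396, r = 16);
  translate([312, 246, 0]) cylinder(h = 396, r = 16);
}
translate([1166, 214, 0]) {
  translate([0, 0, 396]) cube([328, 262, 36]);
  translate([16, 16, 0]) cylinder(h = 396, r = 16);
  translate([312, 16, 0]) cylinder(h = 396, r = 16);
  translate([16, 246, 0]) cylinder(h = 396, r = 16);
  translate([312, 246, 0]) cylinder(h = 396, r = 16);
}
translate([0, 0, 684]) {
  cube([42, 67, 2558]);
  translate([339, 0, 0]) cube([42, 67, 2558]);
  translate([42, 0, 292]) cube([297, 67, 32]);
  translate([42, 0, 584]) cube([297, 67, 32]);
  translate([42, 0, 876]) cube([297, 67, 32]);
  translate([42, 0, 1168]) cube([297, 67, 32]);
  translate([42, 0, 1460]) cube([297, 67, 32]);
  translate([42, 0, 1752]) cube([297, 67, 32]);
  translate([42, 0, 2044]) cube([297, 67, 32]);
  translate([42, 0, 2336]) cube([297, 67, 32]);
}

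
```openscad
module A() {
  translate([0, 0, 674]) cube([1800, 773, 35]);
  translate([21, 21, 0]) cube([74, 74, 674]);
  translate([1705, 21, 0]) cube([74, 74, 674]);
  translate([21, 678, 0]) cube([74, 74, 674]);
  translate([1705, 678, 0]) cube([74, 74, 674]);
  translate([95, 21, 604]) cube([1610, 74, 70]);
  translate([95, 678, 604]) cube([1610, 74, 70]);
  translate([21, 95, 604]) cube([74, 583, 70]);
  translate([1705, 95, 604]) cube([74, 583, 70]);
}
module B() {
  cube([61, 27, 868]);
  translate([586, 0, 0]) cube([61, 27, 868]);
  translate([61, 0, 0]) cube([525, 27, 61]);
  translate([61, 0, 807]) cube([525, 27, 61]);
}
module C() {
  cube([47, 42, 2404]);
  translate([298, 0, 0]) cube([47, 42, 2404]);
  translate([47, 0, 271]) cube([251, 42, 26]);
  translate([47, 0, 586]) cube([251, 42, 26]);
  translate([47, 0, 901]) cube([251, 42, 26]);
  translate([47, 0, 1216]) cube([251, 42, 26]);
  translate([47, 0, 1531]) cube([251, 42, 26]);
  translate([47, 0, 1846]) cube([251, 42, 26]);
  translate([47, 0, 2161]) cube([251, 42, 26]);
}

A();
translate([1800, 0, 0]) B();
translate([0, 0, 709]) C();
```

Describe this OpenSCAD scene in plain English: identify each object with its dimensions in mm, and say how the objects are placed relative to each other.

A is a table: top 1800 mm (x) × 773 mm (y), 35 mm thick, upper face at z = 709 mm, on four 74×74 mm square legs, each inset 21 mm from the nearest pair of top edges, running from z = 0 to the bottom of the top. Four apron rails, 74 mm thick and 70 mm tall, run between adjacent legs with their top edges flush with the underside of the top and their outer faces flush with the legs' outer faces.

B is a rectangular picture frame lying in the x–z plane (depth along y). The opening is 525 mm wide (x) by 746 mm tall (z), surrounded by a border 61 mm wide on all four sides. The frame is 27 mm deep and is made of two full-height vertical stiles with two horizontal rails fitted between them.

C is a straight ladder. Two 47×42 mm vertical rails, 2404 mm tall, stand 345 mm apart (outside-to-outside) with their front faces coplanar on the −y side. 7 rungs, each 42 mm deep and 26 mm tall, span between the inner faces of the rails, front faces flush with the rails. The lowest rung's underside is at z = 271 mm and rungs are spaced 315 mm apart (underside to underside).

The picture frame is against the table's +x side, with their −y faces flush. The ladder is on top of the table.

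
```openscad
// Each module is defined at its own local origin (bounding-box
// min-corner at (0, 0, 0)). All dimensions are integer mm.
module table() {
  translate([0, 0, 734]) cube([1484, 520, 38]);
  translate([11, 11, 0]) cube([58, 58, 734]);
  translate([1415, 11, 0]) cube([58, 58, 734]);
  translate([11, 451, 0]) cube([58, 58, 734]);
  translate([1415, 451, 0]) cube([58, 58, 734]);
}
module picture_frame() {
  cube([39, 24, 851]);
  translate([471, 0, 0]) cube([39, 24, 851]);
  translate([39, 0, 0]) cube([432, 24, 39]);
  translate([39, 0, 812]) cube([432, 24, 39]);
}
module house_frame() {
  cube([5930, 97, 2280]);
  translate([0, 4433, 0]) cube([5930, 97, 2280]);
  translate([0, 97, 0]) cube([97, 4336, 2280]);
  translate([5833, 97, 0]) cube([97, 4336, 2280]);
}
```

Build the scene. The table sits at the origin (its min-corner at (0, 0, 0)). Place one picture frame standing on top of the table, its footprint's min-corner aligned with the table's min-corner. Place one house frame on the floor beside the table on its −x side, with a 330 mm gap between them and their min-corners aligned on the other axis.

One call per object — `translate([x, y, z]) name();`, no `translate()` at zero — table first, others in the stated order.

table();
translate([0, 0, 772]) picture_frame();
translate([-6260, 0, 0]) house_frame();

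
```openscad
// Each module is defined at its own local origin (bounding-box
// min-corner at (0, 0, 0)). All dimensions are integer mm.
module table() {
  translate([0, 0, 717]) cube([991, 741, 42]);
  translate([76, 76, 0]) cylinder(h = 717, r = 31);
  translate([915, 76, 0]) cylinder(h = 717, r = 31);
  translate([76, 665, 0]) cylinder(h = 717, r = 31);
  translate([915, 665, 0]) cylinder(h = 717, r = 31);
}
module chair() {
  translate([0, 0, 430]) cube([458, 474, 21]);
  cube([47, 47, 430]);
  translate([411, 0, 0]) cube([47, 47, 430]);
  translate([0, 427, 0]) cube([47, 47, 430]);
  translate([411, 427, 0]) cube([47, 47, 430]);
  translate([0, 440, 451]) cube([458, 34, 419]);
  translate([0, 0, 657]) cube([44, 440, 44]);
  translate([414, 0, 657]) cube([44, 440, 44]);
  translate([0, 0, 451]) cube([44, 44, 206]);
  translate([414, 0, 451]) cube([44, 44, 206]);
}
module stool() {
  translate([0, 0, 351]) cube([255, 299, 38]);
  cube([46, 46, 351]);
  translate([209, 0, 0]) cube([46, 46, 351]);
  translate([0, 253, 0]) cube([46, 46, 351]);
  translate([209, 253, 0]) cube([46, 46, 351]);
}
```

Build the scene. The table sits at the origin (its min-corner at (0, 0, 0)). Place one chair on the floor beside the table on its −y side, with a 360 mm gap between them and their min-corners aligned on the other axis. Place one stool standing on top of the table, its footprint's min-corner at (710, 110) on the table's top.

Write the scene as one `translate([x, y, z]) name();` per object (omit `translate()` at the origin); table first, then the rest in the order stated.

table();
translate([0, -834, 0]) chair();
translate([710, 110, 759]) stool();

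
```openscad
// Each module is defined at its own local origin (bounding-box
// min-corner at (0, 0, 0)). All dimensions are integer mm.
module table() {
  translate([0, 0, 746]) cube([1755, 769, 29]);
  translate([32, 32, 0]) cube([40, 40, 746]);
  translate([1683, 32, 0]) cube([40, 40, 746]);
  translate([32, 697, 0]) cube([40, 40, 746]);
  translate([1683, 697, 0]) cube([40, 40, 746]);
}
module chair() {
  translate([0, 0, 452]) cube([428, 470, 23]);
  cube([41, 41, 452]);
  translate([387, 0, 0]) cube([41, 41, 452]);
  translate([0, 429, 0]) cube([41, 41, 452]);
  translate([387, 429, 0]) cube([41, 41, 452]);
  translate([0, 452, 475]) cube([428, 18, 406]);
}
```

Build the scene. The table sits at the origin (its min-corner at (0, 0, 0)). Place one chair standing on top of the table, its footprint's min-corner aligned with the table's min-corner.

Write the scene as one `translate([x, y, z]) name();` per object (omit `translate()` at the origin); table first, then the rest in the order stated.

table();
translate([0, 0, 775]) chair();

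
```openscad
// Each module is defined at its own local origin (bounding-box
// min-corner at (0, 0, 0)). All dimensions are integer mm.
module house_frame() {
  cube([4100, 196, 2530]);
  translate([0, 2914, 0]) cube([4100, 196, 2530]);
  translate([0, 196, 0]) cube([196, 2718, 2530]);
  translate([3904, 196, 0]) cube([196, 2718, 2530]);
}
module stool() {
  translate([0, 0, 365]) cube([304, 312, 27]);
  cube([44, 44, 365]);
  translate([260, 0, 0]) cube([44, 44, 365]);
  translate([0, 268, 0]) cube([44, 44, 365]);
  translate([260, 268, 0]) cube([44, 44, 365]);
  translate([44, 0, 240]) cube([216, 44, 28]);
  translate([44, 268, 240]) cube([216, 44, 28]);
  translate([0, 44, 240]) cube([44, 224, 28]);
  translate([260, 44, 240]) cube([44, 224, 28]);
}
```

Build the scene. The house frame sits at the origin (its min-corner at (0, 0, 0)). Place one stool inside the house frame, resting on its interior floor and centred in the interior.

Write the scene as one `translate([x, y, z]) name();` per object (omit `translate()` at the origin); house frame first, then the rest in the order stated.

house_frame();
translate([1898, 1399, 0]) stool();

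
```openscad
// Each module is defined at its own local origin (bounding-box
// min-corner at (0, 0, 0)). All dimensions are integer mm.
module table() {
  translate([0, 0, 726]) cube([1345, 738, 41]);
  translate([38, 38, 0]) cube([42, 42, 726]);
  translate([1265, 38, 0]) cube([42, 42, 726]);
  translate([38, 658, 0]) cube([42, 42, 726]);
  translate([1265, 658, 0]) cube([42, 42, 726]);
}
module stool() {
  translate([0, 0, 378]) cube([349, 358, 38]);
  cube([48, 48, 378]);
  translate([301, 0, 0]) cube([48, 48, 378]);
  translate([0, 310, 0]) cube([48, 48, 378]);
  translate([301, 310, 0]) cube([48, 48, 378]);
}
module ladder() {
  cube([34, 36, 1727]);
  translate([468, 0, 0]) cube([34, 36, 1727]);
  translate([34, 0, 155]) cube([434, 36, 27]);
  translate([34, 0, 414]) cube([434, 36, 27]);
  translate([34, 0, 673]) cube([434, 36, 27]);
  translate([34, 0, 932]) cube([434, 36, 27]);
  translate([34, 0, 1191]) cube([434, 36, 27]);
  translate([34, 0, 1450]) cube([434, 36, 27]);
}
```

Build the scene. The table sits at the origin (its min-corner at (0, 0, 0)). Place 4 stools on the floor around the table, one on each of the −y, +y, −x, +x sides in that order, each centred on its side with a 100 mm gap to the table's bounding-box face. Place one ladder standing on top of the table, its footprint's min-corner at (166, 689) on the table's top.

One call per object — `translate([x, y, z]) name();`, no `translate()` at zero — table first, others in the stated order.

table();
translate([498, -458, 0]) stool();
translate([498, 838, 0]) stool();
translate([-449, 190, 0]) stool();
translate([1445, 190, 0]) stool();
translate([166, 689, 767]) ladder();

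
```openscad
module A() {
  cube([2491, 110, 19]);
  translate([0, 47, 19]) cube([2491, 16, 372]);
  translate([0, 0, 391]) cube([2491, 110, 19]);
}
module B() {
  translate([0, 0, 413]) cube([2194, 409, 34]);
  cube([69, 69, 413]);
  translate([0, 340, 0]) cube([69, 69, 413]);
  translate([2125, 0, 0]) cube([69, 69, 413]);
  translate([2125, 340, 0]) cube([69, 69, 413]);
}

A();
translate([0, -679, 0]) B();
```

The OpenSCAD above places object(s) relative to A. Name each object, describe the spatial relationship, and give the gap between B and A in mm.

A is an I-beam. B is a bench. The bench is on the floor beside the I-beam on its −y side. The gap between the bench and the I-beam is 270 mm.

The bench's nearest face is 270 mm from the I-beam's −y face.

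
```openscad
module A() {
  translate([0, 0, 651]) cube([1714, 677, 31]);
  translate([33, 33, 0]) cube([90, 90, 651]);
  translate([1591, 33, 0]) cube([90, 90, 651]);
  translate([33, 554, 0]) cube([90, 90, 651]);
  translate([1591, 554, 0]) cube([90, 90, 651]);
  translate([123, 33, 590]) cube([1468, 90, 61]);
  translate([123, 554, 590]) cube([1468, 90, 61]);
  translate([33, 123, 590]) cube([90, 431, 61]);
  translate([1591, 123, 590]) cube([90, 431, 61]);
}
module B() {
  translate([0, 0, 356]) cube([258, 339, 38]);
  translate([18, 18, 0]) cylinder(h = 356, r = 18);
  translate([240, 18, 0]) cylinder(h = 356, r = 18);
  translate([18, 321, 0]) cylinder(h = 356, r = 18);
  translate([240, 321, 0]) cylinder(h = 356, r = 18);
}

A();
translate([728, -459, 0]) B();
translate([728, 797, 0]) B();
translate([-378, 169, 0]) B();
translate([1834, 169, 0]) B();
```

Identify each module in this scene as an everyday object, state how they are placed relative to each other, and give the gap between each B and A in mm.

Each stool's nearest face is 120 mm from the table's bounding box.

A is a table. B is a stool. Four stools sit around the table at the −y, +y, −x, +x sides. The gap between each stool and the table is 120 mm.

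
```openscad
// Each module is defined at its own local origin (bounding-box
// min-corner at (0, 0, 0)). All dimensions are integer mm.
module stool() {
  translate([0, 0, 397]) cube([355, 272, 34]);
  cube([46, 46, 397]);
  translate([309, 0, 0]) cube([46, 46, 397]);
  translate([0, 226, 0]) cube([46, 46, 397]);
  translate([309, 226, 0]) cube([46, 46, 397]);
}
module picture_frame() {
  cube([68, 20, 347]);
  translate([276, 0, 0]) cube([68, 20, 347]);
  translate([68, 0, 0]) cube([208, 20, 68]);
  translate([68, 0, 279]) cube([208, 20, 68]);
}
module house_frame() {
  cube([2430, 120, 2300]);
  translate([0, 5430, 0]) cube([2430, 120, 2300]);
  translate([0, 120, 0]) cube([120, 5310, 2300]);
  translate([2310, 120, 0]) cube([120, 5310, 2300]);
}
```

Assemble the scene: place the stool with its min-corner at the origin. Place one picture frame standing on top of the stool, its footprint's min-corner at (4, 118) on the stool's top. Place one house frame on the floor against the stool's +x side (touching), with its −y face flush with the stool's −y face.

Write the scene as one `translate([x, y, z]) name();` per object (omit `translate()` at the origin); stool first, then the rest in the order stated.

stool();
translate([4, 118, 431]) picture_frame();
translate([355, 0, 0]) house_frame();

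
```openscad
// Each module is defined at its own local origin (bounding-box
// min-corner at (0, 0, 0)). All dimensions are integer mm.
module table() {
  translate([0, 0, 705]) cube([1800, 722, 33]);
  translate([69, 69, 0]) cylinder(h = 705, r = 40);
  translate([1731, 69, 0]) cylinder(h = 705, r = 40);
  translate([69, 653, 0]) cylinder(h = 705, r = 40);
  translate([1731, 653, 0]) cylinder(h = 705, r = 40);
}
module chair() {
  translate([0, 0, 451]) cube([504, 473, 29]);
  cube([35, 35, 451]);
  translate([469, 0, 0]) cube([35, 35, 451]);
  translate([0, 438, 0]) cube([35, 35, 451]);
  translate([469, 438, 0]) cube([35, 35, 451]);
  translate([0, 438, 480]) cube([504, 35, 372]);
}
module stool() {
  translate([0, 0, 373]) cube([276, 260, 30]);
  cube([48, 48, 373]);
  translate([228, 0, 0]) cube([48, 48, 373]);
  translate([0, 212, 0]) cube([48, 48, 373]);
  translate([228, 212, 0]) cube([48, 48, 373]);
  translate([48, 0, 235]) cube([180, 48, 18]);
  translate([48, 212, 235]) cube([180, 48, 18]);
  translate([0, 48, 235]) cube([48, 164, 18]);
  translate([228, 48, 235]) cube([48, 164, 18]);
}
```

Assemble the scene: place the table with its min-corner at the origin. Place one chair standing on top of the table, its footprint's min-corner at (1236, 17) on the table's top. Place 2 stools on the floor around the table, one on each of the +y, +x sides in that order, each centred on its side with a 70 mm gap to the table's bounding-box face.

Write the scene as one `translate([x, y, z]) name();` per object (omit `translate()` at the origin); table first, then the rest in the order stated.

table();
translate([1236, 17, 738]) chair();
translate([762, 792, 0]) stool();
translate([1870, 231, 0]) stool();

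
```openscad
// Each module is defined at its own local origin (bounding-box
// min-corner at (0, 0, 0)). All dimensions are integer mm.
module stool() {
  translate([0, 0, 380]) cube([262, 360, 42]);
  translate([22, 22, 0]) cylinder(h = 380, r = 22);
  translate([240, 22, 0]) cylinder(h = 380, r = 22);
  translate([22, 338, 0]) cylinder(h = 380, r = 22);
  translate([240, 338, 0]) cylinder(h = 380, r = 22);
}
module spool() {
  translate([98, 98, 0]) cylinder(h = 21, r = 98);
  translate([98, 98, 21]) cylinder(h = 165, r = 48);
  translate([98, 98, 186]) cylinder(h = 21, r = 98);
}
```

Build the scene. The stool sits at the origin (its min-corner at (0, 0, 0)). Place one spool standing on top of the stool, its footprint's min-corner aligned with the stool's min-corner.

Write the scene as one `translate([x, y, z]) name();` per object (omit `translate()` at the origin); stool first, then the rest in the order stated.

stool();
translate([0, 0, 422]) spool();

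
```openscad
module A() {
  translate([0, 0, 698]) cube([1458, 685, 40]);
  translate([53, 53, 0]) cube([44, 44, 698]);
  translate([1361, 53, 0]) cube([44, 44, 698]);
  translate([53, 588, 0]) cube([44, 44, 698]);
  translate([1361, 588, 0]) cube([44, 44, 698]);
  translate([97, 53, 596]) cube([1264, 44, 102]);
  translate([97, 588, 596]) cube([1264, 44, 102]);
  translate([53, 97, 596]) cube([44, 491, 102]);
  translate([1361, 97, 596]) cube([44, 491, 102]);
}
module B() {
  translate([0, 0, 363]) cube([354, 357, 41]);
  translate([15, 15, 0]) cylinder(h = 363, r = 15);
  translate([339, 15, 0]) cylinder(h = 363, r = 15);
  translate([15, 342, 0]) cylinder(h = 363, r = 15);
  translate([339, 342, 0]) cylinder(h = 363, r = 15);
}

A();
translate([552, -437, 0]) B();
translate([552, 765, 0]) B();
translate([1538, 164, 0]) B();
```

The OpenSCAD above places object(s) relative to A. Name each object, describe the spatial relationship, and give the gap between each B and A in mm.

Each stool's nearest face is 80 mm from the table's bounding box.

A is a table. B is a stool. Three stools sit around the table at the −y, +y, +x sides. The gap between each stool and the table is 80 mm.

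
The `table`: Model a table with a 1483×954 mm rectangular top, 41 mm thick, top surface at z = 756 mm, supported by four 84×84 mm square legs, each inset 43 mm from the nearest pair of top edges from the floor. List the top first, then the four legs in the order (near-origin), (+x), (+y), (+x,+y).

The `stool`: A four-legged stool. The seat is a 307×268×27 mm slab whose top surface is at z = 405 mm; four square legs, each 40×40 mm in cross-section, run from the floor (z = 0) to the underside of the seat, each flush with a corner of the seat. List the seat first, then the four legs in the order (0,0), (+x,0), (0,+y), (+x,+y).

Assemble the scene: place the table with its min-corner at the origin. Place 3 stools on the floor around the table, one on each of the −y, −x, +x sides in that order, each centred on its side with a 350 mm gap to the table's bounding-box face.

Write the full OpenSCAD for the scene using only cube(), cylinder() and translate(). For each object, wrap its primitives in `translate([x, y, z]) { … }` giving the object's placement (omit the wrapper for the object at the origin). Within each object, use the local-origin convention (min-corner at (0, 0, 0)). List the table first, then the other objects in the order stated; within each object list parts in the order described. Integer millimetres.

translate([0, 0, 715]) cube([1483, 954, 41]);
translate([43, 43, 0]) cube([84, 84, 715]);
translate([1356, 43, 0]) cube([84, 84, 715]);
translate([43, 827, 0]) cube([84, 84, 715]);
translate([1356, 827, 0]) cube([84, 84, 715]);
translate([588, -618, 0]) {
  translate([0, 0, 378]) cube([307, 268, 27]);
  cube([40, 40, 378]);
  translate([267, 0, 0]) cube([40, 40, 378]);
  translate([0, 228, 0]) cube([40, 40, 378]);
  translate([267, 228, 0]) cube([40, 40, 378]);
}
translate([-657, 343, 0]) {
  translate([0, 0, 378]) cube([307, 268, 27]);
  cube([40, 40, 378]);
  translate([267, 0, 0]) cube([40, 40, 378]);
  translate([0, 228, 0]) cube([40, 40, 378]);
  translate([267, 228, 0]) cube([40, 40, 378]);
}
translate([1833, 343, 0]) {
  translate([0, 0, 378]) cube([307, 268, 27]);
  cube([40, 40, 378]);
  translate([267, 0, 0]) cube([40, 40, 378]);
  translate([0, 228, 0]) cube([40, 40, 378]);
  translate([267, 228, 0]) cube([40, 40, 378]);
}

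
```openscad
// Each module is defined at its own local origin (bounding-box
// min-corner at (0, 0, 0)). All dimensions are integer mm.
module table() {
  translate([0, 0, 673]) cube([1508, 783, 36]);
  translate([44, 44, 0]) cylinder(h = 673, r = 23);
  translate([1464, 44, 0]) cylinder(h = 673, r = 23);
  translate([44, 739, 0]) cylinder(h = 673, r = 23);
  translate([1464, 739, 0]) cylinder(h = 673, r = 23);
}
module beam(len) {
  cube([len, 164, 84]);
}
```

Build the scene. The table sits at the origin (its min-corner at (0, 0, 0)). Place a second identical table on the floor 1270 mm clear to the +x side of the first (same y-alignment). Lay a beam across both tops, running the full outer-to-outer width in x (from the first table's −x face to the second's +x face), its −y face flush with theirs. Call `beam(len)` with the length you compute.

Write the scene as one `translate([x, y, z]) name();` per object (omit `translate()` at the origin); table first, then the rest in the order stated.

table();
translate([2778, 0, 0]) table();
translate([0, 0, 709]) beam(4286);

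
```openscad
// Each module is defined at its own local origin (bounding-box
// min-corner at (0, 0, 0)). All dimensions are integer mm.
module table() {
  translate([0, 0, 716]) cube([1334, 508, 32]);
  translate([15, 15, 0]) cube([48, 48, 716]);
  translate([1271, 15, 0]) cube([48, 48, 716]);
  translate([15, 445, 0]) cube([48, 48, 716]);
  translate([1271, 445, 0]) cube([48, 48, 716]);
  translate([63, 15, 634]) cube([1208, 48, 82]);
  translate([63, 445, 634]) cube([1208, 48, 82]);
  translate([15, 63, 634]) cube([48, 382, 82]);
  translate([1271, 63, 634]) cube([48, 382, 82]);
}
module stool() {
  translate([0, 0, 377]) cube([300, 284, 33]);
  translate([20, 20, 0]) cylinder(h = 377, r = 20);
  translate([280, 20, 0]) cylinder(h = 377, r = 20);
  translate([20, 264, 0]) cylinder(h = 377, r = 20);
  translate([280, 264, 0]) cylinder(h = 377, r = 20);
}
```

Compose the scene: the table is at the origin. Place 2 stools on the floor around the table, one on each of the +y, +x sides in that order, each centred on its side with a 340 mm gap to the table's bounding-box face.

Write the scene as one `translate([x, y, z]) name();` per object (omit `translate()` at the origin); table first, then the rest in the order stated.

table();
translate([517, 848, 0]) stool();
translate([1674, 112, 0]) stool();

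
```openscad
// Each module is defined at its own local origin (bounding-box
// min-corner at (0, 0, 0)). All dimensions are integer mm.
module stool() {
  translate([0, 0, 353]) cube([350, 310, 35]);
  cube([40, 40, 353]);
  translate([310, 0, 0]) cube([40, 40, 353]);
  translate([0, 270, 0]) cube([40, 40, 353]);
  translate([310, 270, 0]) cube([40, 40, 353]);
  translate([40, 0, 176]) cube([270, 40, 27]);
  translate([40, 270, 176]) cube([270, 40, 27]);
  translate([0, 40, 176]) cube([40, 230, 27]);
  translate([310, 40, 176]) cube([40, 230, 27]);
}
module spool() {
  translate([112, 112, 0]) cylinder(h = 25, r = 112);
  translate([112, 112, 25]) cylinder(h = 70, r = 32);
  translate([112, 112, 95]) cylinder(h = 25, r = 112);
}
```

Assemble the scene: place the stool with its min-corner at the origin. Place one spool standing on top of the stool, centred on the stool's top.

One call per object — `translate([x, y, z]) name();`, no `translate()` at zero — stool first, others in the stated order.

stool();
translate([63, 43, 388]) spool();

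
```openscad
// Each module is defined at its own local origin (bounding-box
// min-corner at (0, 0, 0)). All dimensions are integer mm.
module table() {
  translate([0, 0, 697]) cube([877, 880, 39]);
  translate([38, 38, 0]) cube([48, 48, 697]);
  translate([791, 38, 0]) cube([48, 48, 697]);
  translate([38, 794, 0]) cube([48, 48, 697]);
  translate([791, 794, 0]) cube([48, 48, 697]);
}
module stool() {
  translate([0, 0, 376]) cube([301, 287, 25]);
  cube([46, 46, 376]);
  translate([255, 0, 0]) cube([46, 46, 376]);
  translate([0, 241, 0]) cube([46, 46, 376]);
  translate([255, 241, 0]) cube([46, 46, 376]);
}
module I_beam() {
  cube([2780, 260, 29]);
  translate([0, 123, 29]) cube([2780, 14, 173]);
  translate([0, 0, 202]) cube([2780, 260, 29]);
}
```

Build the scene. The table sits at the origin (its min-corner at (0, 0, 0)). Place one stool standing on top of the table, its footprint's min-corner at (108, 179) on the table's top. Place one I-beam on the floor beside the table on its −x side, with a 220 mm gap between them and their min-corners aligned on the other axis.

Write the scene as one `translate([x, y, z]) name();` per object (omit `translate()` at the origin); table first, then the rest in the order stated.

table();
translate([108, 179, 736]) stool();
translate([-3000, 0, 0]) I_beam();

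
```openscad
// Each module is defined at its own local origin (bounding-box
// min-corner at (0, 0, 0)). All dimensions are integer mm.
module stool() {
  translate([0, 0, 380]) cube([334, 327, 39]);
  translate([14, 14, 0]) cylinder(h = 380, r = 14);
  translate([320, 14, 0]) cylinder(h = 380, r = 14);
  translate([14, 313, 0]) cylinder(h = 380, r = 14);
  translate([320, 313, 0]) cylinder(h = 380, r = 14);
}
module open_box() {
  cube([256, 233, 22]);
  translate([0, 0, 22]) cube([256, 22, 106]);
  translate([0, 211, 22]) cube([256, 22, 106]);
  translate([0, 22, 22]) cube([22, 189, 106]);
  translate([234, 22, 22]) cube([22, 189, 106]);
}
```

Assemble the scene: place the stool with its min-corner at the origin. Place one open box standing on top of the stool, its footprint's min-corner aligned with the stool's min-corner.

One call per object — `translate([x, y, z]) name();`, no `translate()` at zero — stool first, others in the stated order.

stool();
translate([0, 0, 419]) open_box();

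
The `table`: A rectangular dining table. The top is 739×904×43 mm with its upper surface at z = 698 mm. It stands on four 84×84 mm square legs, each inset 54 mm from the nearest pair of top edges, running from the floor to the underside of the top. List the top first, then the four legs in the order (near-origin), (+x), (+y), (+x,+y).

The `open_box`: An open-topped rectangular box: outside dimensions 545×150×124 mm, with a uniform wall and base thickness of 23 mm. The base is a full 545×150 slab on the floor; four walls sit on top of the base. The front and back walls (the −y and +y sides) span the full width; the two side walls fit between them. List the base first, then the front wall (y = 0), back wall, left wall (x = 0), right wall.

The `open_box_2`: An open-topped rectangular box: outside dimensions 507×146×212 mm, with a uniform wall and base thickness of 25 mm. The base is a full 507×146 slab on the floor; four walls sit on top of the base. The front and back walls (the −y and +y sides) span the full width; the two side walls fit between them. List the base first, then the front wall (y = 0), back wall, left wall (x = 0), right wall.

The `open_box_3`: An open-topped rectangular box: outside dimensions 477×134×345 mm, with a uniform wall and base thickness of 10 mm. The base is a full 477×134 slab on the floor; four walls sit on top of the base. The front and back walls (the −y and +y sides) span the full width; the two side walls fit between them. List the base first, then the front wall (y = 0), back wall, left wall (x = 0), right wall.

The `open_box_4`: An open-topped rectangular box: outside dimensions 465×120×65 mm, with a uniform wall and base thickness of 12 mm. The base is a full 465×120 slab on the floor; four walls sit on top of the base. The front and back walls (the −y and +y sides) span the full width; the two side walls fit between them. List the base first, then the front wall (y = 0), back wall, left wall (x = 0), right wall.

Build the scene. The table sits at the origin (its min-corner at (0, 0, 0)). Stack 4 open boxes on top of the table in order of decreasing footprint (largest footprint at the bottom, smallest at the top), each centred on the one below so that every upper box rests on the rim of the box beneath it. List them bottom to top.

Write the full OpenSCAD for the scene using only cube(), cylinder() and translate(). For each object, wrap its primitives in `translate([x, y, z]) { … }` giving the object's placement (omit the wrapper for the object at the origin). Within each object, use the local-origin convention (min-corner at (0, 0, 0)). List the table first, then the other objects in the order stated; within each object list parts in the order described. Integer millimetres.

translate([0, 0, 655]) cube([739, 904, 43]);
translate([54, 54, 0]) cube([84, 84, 655]);
translate([601, 54, 0]) cube([84, 84, 655]);
translate([54, 766, 0]) cube([84, 84, 655]);
translate([601, 766, 0]) cube([84, 84, 655]);
translate([97, 377, 698]) {
  cube([545, 150, 23]);
  translate([0, 0, 23]) cube([545, 23, 101]);
  translate([0, 127, 23]) cube([545, 23, 101]);
  translate([0, 23, 23]) cube([23, 104, 101]);
  translate([522, 23, 23]) cube([23, 104, 101]);
}
translate([116, 379, 822]) {
  cube([507, 146, 25]);
  translate([0, 0, 25]) cube([507, 25, 187]);
  translate([0, 121, 25]) cube([507, 25, 187]);
  translate([0, 25, 25]) cube([25, 96, 187]);
  translate([482, 25, 25]) cube([25, 96, 187]);
}
translate([131, 385, 1034]) {
  cube([477, 134, 10]);
  translate([0, 0, 10]) cube([477, 10, 335]);
  translate([0, 124, 10]) cube([477, 10, 335]);
  translate([0, 10, 10]) cube([10, 114, 335]);
  translate([467, 10, 10]) cube([10, 114, 335]);
}
translate([137, 392, 1379]) {
  cube([465, 120, 12]);
  translate([0, 0, 12]) cube([465, 12, 53]);
  translate([0, 108, 12]) cube([465, 12, 53]);
  translate([0, 12, 12]) cube([12, 96, 53]);
  translate([453, 12, 12]) cube([12, 96, 53]);
}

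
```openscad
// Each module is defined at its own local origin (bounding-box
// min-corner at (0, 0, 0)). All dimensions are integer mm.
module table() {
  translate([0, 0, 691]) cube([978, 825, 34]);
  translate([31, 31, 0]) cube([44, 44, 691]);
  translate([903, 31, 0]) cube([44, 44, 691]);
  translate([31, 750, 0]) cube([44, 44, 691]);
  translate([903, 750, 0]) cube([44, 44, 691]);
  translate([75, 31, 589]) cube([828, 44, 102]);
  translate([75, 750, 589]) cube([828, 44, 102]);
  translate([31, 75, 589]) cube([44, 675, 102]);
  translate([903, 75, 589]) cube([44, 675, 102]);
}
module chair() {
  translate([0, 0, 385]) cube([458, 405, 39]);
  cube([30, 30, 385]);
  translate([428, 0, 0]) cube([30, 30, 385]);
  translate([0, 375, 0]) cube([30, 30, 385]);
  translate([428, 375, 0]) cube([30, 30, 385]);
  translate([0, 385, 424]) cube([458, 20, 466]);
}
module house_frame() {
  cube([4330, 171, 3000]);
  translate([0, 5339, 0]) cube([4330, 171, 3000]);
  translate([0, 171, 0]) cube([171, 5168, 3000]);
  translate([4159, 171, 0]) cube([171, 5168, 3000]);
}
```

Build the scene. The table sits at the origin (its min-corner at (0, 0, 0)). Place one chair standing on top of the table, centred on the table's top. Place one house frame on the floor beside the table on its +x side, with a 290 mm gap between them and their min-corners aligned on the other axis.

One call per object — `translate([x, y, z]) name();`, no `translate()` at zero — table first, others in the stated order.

table();
translate([260, 210, 725]) chair();
translate([1268, 0, 0]) house_frame();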